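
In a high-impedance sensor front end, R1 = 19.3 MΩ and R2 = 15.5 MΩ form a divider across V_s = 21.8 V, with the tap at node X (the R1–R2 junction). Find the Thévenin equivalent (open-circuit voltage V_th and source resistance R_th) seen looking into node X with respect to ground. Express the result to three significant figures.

Open-circuit (no load on X): V_th = V_s · R2/(R1 + R2) = 21.8 × 15.5/(19.30 + 15.5) = 9.710 V.
Looking into X with the source shorted: R_th = R1·R2/(R1+R2) = 19.30 × 15.5/34.80 = 8.596 MΩ.

V_th ≈ 9.71 V, R_th ≈ 8.60 MΩ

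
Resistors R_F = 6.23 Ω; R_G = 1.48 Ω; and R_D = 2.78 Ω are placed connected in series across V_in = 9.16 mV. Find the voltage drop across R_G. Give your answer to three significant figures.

V ≈ 1.29 mV

ΣR = 6.23 + 1.48 + 2.78 = 10.49 Ω.
By the voltage-divider rule, V = 9.16 × 1.480/10.49 = 1.292 mV.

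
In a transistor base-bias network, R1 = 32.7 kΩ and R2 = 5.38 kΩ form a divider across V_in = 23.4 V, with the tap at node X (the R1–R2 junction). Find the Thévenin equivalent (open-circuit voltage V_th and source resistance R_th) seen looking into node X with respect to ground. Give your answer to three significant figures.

V_th is the unloaded tap voltage: V_in · R2/(R1+R2) = 23.4 × 0.1413 = 3.306 V.
Looking into X with the source shorted: R_th = R1·R2/(R1+R2) = 32.70 × 5.38/38.08 = 4.620 kΩ.

V_th ≈ 3.31 V, R_th ≈ 4.62 kΩ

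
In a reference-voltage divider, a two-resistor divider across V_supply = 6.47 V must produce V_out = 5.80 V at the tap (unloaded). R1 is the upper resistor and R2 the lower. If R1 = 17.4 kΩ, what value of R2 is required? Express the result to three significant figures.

R2 ≈ 151 kΩ

Required fraction k = V_out/V_supply = 0.8964.
R2 = R1 · 0.8964/(1 − 0.8964) = 150.6 kΩ.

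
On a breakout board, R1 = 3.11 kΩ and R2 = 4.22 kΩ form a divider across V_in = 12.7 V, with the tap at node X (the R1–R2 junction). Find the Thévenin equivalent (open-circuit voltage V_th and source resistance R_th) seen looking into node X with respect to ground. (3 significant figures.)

With X open, the divider is unloaded: V_th = 12.7 × 4.22/7.330 = 7.312 V.
With V_in suppressed (replaced by a short), R_th = R1 ‖ R2 = (3.110 × 4.22)/(3.110 + 4.22) = 1.790 kΩ.

V_th ≈ 7.31 V, R_th ≈ 1.79 kΩ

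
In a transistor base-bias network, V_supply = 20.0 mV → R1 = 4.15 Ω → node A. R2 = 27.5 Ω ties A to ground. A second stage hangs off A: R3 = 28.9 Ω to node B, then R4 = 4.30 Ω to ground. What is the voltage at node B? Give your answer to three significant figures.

Node A sees R2 in parallel with the series input of stage 2, R3 + R4 = 33.20 Ω.
R2 ‖ (R3+R4) = 15.04 Ω.
So V_A = 20.0 × 0.7838 = 15.68 mV.
V_B = V_A × 0.1295 = 2.030 mV.

V_B ≈ 2.03 mV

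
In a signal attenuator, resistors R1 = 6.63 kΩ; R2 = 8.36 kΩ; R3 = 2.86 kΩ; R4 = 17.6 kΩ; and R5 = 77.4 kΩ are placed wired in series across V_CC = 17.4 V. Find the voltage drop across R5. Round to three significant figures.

V ≈ 11.9 V

Series total: ΣR = 6.63 + 8.36 + 2.86 + 17.6 + 77.4 = 112.9 kΩ.
By the voltage-divider rule, V = 17.4 × 77.40/112.9 = 11.93 V.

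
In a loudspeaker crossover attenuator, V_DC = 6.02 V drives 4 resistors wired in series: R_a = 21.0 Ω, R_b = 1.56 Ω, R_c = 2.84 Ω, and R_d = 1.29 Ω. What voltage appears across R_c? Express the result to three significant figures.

Total series resistance ΣR = 21.0 + 1.56 + 2.84 + 1.29 = 26.69 Ω.
By the voltage-divider rule, V = 6.02 × 2.840/26.69 = 0.6406 V.

V ≈ 0.641 V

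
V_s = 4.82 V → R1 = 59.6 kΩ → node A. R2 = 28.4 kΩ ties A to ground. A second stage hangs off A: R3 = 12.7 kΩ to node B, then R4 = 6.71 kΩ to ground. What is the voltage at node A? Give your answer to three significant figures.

V_A ≈ 0.781 V

The second stage (R3 + R4 = 19.41 kΩ) loads node A in parallel with R2.
Effective lower resistance at A: R2 ‖ 19.41 = 11.53 kΩ.
V_A = 4.82 × 11.53/(59.6 + 11.53) = 0.7813 V.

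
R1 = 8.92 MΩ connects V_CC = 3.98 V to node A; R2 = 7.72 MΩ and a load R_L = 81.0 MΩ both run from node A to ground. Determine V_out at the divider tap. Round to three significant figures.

V_out ≈ 1.76 V

First combine the lower leg with the load: R2 ‖ R_L = 7.048 MΩ.
Voltage divider with the loaded lower leg: V_out = 3.98 × 7.048/(8.92 + 7.048) = 3.98 × 0.4414 = 1.757 V.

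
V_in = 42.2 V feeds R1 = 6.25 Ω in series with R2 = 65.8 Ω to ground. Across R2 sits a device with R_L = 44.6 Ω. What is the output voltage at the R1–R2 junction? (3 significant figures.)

The load sits in parallel with R2, giving an effective lower resistance R2' = R2·R_L/(R2+R_L) = 26.58 Ω.
Now apply the divider: V_out = 42.2 × 0.8096 = 34.17 V.
(Unloaded it would be 38.5 V; the load pulls it down.)

V_out ≈ 34.2 V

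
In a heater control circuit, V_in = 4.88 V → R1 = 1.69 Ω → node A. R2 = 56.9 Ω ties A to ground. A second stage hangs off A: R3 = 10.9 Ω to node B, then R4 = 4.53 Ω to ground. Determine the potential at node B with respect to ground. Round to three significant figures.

V_B ≈ 1.26 V

The second stage (R3 + R4 = 15.43 Ω) loads node A in parallel with R2.
Effective lower resistance at A: R2 ‖ 15.43 = 12.14 Ω.
First divider: V_A = V_in · 12.14/(1.69 + 12.14) = 4.284 V.
Stage 2 is unloaded, so V_B = V_A · R4/(R3+R4) = 4.284 × 4.53/15.43 = 1.258 V.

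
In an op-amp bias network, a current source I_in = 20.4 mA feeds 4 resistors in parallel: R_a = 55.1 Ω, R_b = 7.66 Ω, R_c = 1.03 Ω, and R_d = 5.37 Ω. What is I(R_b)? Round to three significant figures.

I ≈ 2.04 mA

Conductances: ΣG = 1/55.1 + 1/7.66 + 1/1.03 + 1/5.37 = 1.306 (1/Ω).
Current divider: I(R_b) = I_in · G_k/ΣG = 20.4 × (0.1305/1.306) = 20.4 × 0.09998 = 2.040 mA.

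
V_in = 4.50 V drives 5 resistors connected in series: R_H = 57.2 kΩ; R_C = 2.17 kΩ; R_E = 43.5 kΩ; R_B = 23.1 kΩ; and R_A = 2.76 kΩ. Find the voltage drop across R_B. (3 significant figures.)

V ≈ 0.808 V

Total series resistance ΣR = 57.2 + 2.17 + 43.5 + 23.1 + 2.76 = 128.7 kΩ.
Voltage divider: V = V_in · (23.10 / 128.7) = 4.50 × 0.1794 = 0.8075 V.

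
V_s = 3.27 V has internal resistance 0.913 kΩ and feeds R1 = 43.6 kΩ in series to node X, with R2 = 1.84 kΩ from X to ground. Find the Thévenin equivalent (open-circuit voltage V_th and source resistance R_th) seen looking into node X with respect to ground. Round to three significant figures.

R1' = 0.913 + 43.6 = 44.51 kΩ (source resistance + R1).
With X open, the divider is unloaded: V_th = 3.27 × 1.84/46.35 = 0.1298 V.
Looking into X with the source shorted: R_th = R1'·R2/(R1'+R2) = 44.51 × 1.84/46.35 = 1.767 kΩ.

V_th ≈ 0.130 V, R_th ≈ 1.77 kΩ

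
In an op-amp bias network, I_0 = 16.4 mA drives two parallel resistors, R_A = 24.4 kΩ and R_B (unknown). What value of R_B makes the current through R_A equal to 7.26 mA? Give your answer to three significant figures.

R_B ≈ 19.4 kΩ

Two-branch current divider: I_A = I_0 · R_B/(R_A + R_B).
7.26/16.4 = R_B/(R_A + R_B) → R_B = R_A · (0.4427)/(1 − 0.4427) = 24.4 × 0.7943 = 19.38 kΩ.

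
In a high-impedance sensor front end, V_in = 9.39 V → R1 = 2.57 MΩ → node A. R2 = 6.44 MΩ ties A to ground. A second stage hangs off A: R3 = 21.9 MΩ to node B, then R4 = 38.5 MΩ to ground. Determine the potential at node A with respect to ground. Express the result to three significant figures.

V_A ≈ 6.51 V

Node A sees R2 in parallel with the series input of stage 2, R3 + R4 = 60.40 MΩ.
Effective lower resistance at A: R2 ‖ 60.40 = 5.820 MΩ.
So V_A = 9.39 × 0.6937 = 6.514 V.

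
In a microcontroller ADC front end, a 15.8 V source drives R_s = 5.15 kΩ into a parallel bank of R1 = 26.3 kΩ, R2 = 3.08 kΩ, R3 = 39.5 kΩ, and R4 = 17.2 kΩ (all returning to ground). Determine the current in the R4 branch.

Parallel bank: R_p = 1/(1/26.3 + 1/3.08 + 1/39.5 + 1/17.2) = 2.241 kΩ.
Node voltage V_A = V_DC · R_p/(R_s + R_p) = 15.8 × 0.3032 = 4.791 V.
Branch current I = V_A/R4 = 4.791/17.2 = 0.2786 mA.
(Equivalently: I_total = 2.138 mA, then current-divider fraction G_k/ΣG = 0.1303.)

I ≈ 0.279 mA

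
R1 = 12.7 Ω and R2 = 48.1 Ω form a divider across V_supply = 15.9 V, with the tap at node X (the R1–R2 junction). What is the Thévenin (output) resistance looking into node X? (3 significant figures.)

Zeroing V_supply shorts the top of R1 to ground, so R_th = R1 ‖ R2 = 10.05 Ω.

R_th ≈ 10.0 Ω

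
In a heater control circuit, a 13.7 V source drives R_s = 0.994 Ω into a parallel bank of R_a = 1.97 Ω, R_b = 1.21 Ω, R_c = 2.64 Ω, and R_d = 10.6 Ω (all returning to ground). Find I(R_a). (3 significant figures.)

I ≈ 2.49 A

Equivalent of the parallel group: R_p = 0.5533 Ω.
V_A = 13.7 × 0.5533/1.547 = 4.899 V.
Branch current I = V_A/R_a = 4.899/1.97 = 2.487 A.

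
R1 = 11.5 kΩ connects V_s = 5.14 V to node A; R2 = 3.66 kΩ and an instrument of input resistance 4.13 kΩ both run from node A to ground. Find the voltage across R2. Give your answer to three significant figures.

V_out ≈ 0.742 V

First combine the lower leg with the load: R2 ‖ R_L = 1.940 kΩ.
Voltage divider with the loaded lower leg: V_out = 5.14 × 1.940/(11.5 + 1.940) = 5.14 × 0.1444 = 0.7421 V.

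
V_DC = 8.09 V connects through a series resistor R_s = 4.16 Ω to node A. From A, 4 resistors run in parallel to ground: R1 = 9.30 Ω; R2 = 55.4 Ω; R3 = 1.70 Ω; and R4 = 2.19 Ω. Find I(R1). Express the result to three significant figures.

I ≈ 0.148 A

Parallel bank: R_p = 1/(1/9.30 + 1/55.4 + 1/1.70 + 1/2.19) = 0.8544 Ω.
V_A = 8.09 × 0.8544/5.014 = 1.378 V.
Branch current I = V_A/R1 = 1.378/9.30 = 0.1482 A.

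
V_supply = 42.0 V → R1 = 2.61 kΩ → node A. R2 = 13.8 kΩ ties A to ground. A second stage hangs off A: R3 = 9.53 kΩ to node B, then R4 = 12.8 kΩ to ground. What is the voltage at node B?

The second stage (R3 + R4 = 22.33 kΩ) loads node A in parallel with R2.
R2 ‖ (R3+R4) = 8.529 kΩ.
So V_A = 42.0 × 0.7657 = 32.16 V.
V_B = V_A × 0.5732 = 18.43 V.

V_B ≈ 18.4 V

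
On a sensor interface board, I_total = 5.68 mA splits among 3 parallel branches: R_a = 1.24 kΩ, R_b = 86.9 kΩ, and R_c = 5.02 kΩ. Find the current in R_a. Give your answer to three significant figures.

I ≈ 4.50 mA

Total conductance ΣG = 1/1.24 + 1/86.9 + 1/5.02 = 1.017 (units of 1/kΩ).
Current divider: I(R_a) = I_total · G_k/ΣG = 5.68 × (0.8065/1.017) = 5.68 × 0.7928 = 4.503 mA.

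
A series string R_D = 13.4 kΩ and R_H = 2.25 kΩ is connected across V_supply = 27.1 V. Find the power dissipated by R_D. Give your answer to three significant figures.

P ≈ 40.2 mW

ΣR = 15.65 kΩ → I = 27.1/15.65 = 1.732 mA.
P = I²R = 2.999 × 13.4 = 40.18 mW.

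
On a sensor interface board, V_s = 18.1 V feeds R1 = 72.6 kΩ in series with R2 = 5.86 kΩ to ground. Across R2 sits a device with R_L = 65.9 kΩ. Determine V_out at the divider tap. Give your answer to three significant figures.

V_out ≈ 1.25 V

R2 ‖ R_L = (5.86 × 65.9)/(5.86 + 65.9) = 5.381 kΩ.
Now apply the divider: V_out = 18.1 × 0.06901 = 1.249 V.
(Unloaded it would be 1.35 V; the load pulls it down.)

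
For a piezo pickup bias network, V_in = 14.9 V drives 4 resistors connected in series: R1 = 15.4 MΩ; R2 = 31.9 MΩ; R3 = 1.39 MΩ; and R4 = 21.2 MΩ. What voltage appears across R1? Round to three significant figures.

Total series resistance ΣR = 15.4 + 31.9 + 1.39 + 21.2 = 69.89 MΩ.
Voltage divider: V = V_in · (15.40 / 69.89) = 14.9 × 0.2203 = 3.283 V.

V ≈ 3.28 V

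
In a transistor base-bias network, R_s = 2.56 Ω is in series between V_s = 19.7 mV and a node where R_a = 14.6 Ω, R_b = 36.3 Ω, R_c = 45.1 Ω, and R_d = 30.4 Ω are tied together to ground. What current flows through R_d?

I ≈ 0.467 mA

Equivalent of the parallel group: R_p = 6.618 Ω.
V_A by voltage divider: V_A = 19.7 × 6.618/(2.56 + 6.618) = 14.20 mV.
I(R_d) = V_A / R_d = 14.20/30.4 = 0.4673 mA.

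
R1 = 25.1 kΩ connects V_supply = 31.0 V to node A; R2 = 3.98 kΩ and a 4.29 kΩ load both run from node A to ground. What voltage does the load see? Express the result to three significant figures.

V_out ≈ 2.36 V

R2 ‖ R_L = (3.98 × 4.29)/(3.98 + 4.29) = 2.065 kΩ.
Then V_out = V_supply · R2'/(R1 + R2') = 31.0 × 2.065/27.16 = 2.356 V.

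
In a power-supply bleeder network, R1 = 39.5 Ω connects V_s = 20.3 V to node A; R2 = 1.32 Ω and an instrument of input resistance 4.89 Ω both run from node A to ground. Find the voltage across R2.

First combine the lower leg with the load: R2 ‖ R_L = 1.039 Ω.
Now apply the divider: V_out = 20.3 × 0.02564 = 0.5205 V.
(Unloaded it would be 0.656 V; the load pulls it down.)

V_out ≈ 0.520 V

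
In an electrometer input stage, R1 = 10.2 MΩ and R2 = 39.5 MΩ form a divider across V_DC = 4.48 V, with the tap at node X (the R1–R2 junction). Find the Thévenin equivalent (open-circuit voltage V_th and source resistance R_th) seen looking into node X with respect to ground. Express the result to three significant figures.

V_th ≈ 3.56 V, R_th ≈ 8.11 MΩ

V_th is the unloaded tap voltage: V_DC · R2/(R1+R2) = 4.48 × 0.7948 = 3.561 V.
Zeroing V_DC shorts the top of R1 to ground, so R_th = R1 ‖ R2 = 8.107 MΩ.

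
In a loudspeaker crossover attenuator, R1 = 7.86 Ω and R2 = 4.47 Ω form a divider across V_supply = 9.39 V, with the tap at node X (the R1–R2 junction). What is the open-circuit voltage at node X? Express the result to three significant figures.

V_th ≈ 3.40 V

V_th is the unloaded tap voltage: V_supply · R2/(R1+R2) = 9.39 × 0.3625 = 3.404 V.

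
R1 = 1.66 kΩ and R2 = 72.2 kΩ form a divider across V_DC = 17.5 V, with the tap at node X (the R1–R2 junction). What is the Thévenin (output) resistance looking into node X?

R_th ≈ 1.62 kΩ

Zeroing V_DC shorts the top of R1 to ground, so R_th = R1 ‖ R2 = 1.623 kΩ.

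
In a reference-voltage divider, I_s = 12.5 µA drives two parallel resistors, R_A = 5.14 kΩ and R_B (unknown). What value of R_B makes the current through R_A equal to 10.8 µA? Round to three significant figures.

The fraction through R_A equals R_B/(R_A+R_B).
With f = 0.8640, R_B = R_A · f/(1−f) = 5.14 × 6.353 = 32.65 kΩ.

R_B ≈ 32.7 kΩ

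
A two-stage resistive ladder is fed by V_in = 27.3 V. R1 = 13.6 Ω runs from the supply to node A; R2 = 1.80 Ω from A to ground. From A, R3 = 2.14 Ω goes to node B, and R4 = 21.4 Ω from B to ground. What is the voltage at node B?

Node A sees R2 in parallel with the series input of stage 2, R3 + R4 = 23.54 Ω.
Effective lower resistance at A: R2 ‖ 23.54 = 1.672 Ω.
So V_A = 27.3 × 0.1095 = 2.989 V.
V_B = V_A × 0.9091 = 2.717 V.

V_B ≈ 2.72 V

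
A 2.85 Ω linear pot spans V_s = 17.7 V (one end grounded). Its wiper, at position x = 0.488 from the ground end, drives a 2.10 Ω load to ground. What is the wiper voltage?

Lower segment x·R_p = 1.391 Ω; upper segment (1−x)·R_p = 1.459 Ω.
Lower segment in parallel with the load: 1.391 ‖ 2.10 = 0.8367 Ω.
Then V_out = V_s · 0.8367/(1.459 + 0.8367) = 6.450 V.
(Unloaded: V_out = x·V_s = 8.64 V.)

V_out ≈ 6.45 V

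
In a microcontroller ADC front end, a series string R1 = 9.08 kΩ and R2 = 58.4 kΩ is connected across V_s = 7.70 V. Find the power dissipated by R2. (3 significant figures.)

Series current I = V_s/ΣR = 7.70/67.48 = 0.1141 mA.
P(R2) = I²·R2 = (0.1141)² × 58.4 = 0.7604 mW.

P ≈ 0.760 mW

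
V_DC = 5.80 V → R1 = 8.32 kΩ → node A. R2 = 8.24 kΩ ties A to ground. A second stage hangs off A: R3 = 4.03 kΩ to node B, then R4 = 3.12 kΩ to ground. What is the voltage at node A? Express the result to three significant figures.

V_A ≈ 1.83 V

The second stage (R3 + R4 = 7.150 kΩ) loads node A in parallel with R2.
R2 ‖ (R3+R4) = 3.828 kΩ.
First divider: V_A = V_DC · 3.828/(8.32 + 3.828) = 1.828 V.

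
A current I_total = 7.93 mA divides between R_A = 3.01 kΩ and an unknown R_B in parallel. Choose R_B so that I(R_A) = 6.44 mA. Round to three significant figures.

Two-branch current divider: I_A = I_total · R_B/(R_A + R_B).
6.44/7.93 = R_B/(R_A + R_B) → R_B = R_A · (0.8121)/(1 − 0.8121) = 3.01 × 4.322 = 13.01 kΩ.

R_B ≈ 13.0 kΩ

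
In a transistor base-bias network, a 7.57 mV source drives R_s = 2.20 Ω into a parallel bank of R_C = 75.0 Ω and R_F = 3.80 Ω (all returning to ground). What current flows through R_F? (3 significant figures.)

I ≈ 1.24 mA

Combine the parallel branches: R_p = (1/75.0 + 1/3.80)⁻¹ = 3.617 Ω.
V_A by voltage divider: V_A = 7.57 × 3.617/(2.20 + 3.617) = 4.707 mV.
I(R_F) = V_A / R_F = 4.707/3.80 = 1.239 mA.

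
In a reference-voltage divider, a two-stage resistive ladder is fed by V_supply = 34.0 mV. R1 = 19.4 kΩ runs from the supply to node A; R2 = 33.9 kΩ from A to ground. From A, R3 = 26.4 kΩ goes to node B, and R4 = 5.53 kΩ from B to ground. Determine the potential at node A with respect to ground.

V_A ≈ 15.6 mV

Looking into the second stage from A: R3 + R4 = 31.93 kΩ appears in parallel with R2.
R2 ‖ (R3+R4) = 16.44 kΩ.
V_A = 34.0 × 16.44/(19.4 + 16.44) = 15.60 mV.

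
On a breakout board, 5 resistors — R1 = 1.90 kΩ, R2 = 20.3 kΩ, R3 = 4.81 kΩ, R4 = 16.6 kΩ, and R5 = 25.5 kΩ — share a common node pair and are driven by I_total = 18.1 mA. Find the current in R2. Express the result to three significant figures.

Conductances: ΣG = 1/1.90 + 1/20.3 + 1/4.81 + 1/16.6 + 1/25.5 = 0.8829 (1/kΩ).
R2 takes the fraction G_k/ΣG = 0.04926/0.8829 = 0.05579, so I = 18.1 × 0.05579 = 1.010 mA.

I ≈ 1.01 mA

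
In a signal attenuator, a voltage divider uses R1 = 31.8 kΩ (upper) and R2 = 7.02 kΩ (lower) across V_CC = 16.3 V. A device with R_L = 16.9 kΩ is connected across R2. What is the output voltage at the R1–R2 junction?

R2 ‖ R_L = (7.02 × 16.9)/(7.02 + 16.9) = 4.960 kΩ.
Now apply the divider: V_out = 16.3 × 0.1349 = 2.199 V.
(Unloaded it would be 2.95 V; the load pulls it down.)

V_out ≈ 2.20 V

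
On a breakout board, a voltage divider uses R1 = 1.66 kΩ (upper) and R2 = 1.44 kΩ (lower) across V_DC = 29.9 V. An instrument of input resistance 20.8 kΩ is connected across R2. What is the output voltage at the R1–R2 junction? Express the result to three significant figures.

First combine the lower leg with the load: R2 ‖ R_L = 1.347 kΩ.
Now apply the divider: V_out = 29.9 × 0.4479 = 13.39 V.
(Unloaded it would be 13.9 V; the load pulls it down.)

V_out ≈ 13.4 V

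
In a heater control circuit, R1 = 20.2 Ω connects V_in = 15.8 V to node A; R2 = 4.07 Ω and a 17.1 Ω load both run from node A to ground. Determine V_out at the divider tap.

V_out ≈ 2.21 V

R2 ‖ R_L = (4.07 × 17.1)/(4.07 + 17.1) = 3.288 Ω.
Now apply the divider: V_out = 15.8 × 0.1400 = 2.212 V.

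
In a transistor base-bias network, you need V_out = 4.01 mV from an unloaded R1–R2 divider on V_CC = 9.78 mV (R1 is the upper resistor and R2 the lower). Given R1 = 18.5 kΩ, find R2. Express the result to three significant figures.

V_out/V_CC = R2/(R1+R2) = 0.4100.
R2 = R1 · 0.4100/(1 − 0.4100) = 12.86 kΩ.

R2 ≈ 12.9 kΩ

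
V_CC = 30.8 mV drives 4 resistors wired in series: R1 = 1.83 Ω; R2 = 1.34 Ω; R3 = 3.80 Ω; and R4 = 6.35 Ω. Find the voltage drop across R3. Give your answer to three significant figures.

ΣR = 1.83 + 1.34 + 3.80 + 6.35 = 13.32 Ω.
V = V_CC · R/ΣR = 30.8 × 0.2853 = 8.787 mV.

V ≈ 8.79 mV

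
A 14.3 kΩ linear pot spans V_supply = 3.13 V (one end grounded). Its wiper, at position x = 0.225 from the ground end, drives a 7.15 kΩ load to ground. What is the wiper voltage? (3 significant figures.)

The pot divides into 11.08 kΩ above the wiper and 3.218 kΩ below.
Lower segment in parallel with the load: 3.218 ‖ 7.15 = 2.219 kΩ.
V_out = 3.13 × 2.219/(11.08 + 2.219) = 0.5222 V.

V_out ≈ 0.522 V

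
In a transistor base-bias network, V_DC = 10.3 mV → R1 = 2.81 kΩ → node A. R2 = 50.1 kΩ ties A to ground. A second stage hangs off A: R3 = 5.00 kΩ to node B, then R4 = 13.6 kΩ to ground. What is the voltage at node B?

V_B ≈ 6.24 mV

Looking into the second stage from A: R3 + R4 = 18.60 kΩ appears in parallel with R2.
Effective lower resistance at A: R2 ‖ 18.60 = 13.56 kΩ.
First divider: V_A = V_DC · 13.56/(2.81 + 13.56) = 8.532 mV.
Then the unloaded second divider: V_B = V_A × R4/(R3+R4) = 8.532 × 0.7312 = 6.239 mV.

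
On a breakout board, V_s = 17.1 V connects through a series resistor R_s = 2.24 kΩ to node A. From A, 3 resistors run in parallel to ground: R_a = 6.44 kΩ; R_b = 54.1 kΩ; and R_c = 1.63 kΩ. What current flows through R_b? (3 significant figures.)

I ≈ 0.114 mA

Combine the parallel branches: R_p = (1/6.44 + 1/54.1 + 1/1.63)⁻¹ = 1.270 kΩ.
V_A = 17.1 × 1.270/3.510 = 6.188 V.
I(R_b) = V_A / R_b = 6.188/54.1 = 0.1144 mA.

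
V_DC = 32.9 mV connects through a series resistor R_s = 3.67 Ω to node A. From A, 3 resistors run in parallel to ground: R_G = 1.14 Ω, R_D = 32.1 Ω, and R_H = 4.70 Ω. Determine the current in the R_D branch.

I ≈ 0.200 mA

Combine the parallel branches: R_p = (1/1.14 + 1/32.1 + 1/4.70)⁻¹ = 0.8920 Ω.
V_A by voltage divider: V_A = 32.9 × 0.8920/(3.67 + 0.8920) = 6.433 mV.
I(R_D) = V_A / R_D = 6.433/32.1 = 0.2004 mA.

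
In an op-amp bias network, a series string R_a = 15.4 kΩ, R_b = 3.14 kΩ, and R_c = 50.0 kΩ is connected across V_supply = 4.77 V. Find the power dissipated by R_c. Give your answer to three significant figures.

P ≈ 0.242 mW

The common current is I = 4.77/68.54 = 0.06959 mA.
P = I²R = 0.004843 × 50.0 = 0.2422 mW.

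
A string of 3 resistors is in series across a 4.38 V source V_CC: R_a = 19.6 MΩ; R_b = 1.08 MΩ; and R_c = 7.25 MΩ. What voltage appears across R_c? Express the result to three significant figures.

Series total: ΣR = 19.6 + 1.08 + 7.25 = 27.93 MΩ.
V = V_CC · R/ΣR = 4.38 × 0.2596 = 1.137 V.

V ≈ 1.14 V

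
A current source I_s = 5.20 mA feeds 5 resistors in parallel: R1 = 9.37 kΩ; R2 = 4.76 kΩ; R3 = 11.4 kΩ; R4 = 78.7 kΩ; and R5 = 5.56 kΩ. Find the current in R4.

ΣG = 1/9.37 + 1/4.76 + 1/11.4 + 1/78.7 + 1/5.56 = 0.5971.
Current divider: I(R4) = I_s · G_k/ΣG = 5.20 × (0.01271/0.5971) = 5.20 × 0.02128 = 0.1107 mA.

I ≈ 0.111 mA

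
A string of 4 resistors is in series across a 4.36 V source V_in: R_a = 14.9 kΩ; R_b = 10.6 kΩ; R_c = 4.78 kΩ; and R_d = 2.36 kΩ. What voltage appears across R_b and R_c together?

ΣR = 14.9 + 10.6 + 4.78 + 2.36 = 32.64 kΩ.
R_{R_b..R_c} = 10.6 + 4.78 = 15.38 kΩ.
By the voltage-divider rule, V = 4.36 × 15.38/32.64 = 2.054 V.

V ≈ 2.05 V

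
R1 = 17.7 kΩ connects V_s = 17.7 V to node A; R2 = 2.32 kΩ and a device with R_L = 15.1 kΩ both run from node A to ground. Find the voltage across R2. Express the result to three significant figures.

V_out ≈ 1.81 V

First combine the lower leg with the load: R2 ‖ R_L = 2.011 kΩ.
Voltage divider with the loaded lower leg: V_out = 17.7 × 2.011/(17.7 + 2.011) = 17.7 × 0.1020 = 1.806 V.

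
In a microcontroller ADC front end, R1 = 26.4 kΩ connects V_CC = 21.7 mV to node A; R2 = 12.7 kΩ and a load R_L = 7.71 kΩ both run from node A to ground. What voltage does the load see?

R2 ‖ R_L = (12.7 × 7.71)/(12.7 + 7.71) = 4.798 kΩ.
Then V_out = V_CC · R2'/(R1 + R2') = 21.7 × 4.798/31.20 = 3.337 mV.

V_out ≈ 3.34 mV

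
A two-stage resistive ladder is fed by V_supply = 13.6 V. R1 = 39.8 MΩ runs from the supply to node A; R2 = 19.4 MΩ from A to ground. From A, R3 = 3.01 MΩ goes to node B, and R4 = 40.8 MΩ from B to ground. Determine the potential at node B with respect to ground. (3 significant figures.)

V_B ≈ 3.20 V

The second stage (R3 + R4 = 43.81 MΩ) loads node A in parallel with R2.
Effective lower resistance at A: R2 ‖ 43.81 = 13.45 MΩ.
V_A = 13.6 × 13.45/(39.8 + 13.45) = 3.434 V.
Stage 2 is unloaded, so V_B = V_A · R4/(R3+R4) = 3.434 × 40.8/43.81 = 3.198 V.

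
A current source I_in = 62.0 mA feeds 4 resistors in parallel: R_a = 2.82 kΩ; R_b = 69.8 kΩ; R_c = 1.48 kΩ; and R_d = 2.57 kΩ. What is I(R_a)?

I ≈ 15.3 mA

ΣG = 1/2.82 + 1/69.8 + 1/1.48 + 1/2.57 = 1.434.
R_a takes the fraction G_k/ΣG = 0.3546/1.434 = 0.2473, so I = 62.0 × 0.2473 = 15.33 mA.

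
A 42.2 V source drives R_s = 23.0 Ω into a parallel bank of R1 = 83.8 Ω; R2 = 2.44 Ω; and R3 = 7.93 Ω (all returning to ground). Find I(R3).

I ≈ 0.391 A

Parallel bank: R_p = 1/(1/83.8 + 1/2.44 + 1/7.93) = 1.825 Ω.
V_A by voltage divider: V_A = 42.2 × 1.825/(23.0 + 1.825) = 3.103 V.
I(R3) = V_A / R3 = 3.103/7.93 = 0.3913 A.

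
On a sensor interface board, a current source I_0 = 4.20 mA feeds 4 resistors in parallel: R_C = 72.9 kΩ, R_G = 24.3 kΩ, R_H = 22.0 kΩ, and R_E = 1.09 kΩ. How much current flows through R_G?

I ≈ 0.170 mA

ΣG = 1/72.9 + 1/24.3 + 1/22.0 + 1/1.09 = 1.018.
By the current-divider rule, I = I_0 · G_k/ΣG = 4.20 × 0.04043 = 0.1698 mA.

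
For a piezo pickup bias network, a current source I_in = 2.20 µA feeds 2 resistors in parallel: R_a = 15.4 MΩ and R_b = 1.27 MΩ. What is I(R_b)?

I ≈ 2.03 µA

For two parallel branches, I_k = I_in · (other R)/(sum of R).
So I = 2.20 × 15.4/16.67 = 2.032 µA.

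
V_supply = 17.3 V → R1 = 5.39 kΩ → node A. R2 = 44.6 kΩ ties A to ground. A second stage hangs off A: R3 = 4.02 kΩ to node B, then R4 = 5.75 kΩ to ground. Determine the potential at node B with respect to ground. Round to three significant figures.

V_B ≈ 6.09 V

The second stage (R3 + R4 = 9.770 kΩ) loads node A in parallel with R2.
R2 ‖ (R3+R4) = 8.014 kΩ.
V_A = 17.3 × 8.014/(5.39 + 8.014) = 10.34 V.
Then the unloaded second divider: V_B = V_A × R4/(R3+R4) = 10.34 × 0.5885 = 6.088 V.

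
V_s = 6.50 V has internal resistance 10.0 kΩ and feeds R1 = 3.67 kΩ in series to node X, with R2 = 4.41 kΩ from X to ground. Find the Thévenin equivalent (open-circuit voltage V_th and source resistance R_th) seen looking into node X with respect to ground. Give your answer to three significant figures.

R1' = 10.0 + 3.67 = 13.67 kΩ (source resistance + R1).
V_th is the unloaded tap voltage: V_s · R2/(R1'+R2) = 6.50 × 0.2439 = 1.585 V.
With V_s suppressed (replaced by a short), R_th = R1' ‖ R2 = (13.67 × 4.41)/(13.67 + 4.41) = 3.334 kΩ.

V_th ≈ 1.59 V, R_th ≈ 3.33 kΩ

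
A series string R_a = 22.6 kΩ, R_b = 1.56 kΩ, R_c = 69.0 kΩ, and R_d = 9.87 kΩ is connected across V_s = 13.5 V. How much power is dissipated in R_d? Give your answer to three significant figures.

The common current is I = 13.5/103.0 = 0.1310 mA.
P = I²R = 0.01717 × 9.87 = 0.1695 mW.

P ≈ 0.169 mW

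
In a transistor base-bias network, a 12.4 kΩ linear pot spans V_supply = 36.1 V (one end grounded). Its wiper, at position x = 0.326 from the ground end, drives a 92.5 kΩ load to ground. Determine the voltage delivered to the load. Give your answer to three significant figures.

Lower segment x·R_p = 4.042 kΩ; upper segment (1−x)·R_p = 8.358 kΩ.
(x·R_p) ‖ R_L = 3.873 kΩ.
Loaded-divider output: V_out = 36.1 × 0.3167 = 11.43 V.
(Unloaded: V_out = x·V_supply = 11.8 V.)

V_out ≈ 11.4 V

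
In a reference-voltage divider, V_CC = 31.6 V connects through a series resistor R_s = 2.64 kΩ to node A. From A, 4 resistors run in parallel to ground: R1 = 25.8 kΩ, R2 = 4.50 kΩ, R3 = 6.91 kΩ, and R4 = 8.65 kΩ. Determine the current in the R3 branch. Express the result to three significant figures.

I ≈ 1.92 mA

Equivalent of the parallel group: R_p = 1.918 kΩ.
V_A by voltage divider: V_A = 31.6 × 1.918/(2.64 + 1.918) = 13.30 V.
I(R3) = V_A / R3 = 13.30/6.91 = 1.924 mA.
(Equivalently: I_total = 6.932 mA, then current-divider fraction G_k/ΣG = 0.2776.)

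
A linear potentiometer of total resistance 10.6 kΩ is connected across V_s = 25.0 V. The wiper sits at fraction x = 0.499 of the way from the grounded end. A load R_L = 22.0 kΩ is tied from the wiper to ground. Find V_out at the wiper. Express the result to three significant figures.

V_out ≈ 11.1 V

Lower segment x·R_p = 5.289 kΩ; upper segment (1−x)·R_p = 5.311 kΩ.
R_L loads the lower segment: effective lower R = 4.264 kΩ.
Then V_out = V_s · 4.264/(5.311 + 4.264) = 11.13 V.
(Unloaded: V_out = x·V_s = 12.5 V.)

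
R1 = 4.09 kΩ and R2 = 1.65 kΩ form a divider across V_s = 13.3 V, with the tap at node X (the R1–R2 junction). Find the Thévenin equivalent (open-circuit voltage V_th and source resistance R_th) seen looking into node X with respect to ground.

V_th ≈ 3.82 V, R_th ≈ 1.18 kΩ

Open-circuit (no load on X): V_th = V_s · R2/(R1 + R2) = 13.3 × 1.65/(4.090 + 1.65) = 3.823 V.
With V_s suppressed (replaced by a short), R_th = R1 ‖ R2 = (4.090 × 1.65)/(4.090 + 1.65) = 1.176 kΩ.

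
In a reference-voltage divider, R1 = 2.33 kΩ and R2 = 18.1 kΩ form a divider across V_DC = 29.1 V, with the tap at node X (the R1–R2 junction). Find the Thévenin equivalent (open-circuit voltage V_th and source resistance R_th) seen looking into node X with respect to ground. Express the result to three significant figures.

V_th ≈ 25.8 V, R_th ≈ 2.06 kΩ

V_th is the unloaded tap voltage: V_DC · R2/(R1+R2) = 29.1 × 0.8860 = 25.78 V.
With V_DC suppressed (replaced by a short), R_th = R1 ‖ R2 = (2.330 × 18.1)/(2.330 + 18.1) = 2.064 kΩ.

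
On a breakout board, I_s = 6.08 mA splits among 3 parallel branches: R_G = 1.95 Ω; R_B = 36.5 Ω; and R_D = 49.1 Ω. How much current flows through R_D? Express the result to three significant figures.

I ≈ 0.221 mA

Total conductance ΣG = 1/1.95 + 1/36.5 + 1/49.1 = 0.5606 (units of 1/Ω).
By the current-divider rule, I = I_s · G_k/ΣG = 6.08 × 0.03633 = 0.2209 mA.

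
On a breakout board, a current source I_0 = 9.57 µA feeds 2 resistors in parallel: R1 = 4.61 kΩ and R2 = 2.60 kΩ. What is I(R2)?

I ≈ 6.12 µA

For two parallel branches, I_k = I_0 · (other R)/(sum of R).
I(R2) = 9.57 × 4.61/(4.61 + 2.60) = 9.57 × 0.6394 = 6.119 µA.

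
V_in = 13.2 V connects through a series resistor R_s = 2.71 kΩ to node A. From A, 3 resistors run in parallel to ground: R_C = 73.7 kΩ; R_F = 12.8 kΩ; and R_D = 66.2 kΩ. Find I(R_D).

I ≈ 0.155 mA

Equivalent of the parallel group: R_p = 9.363 kΩ.
V_A = 13.2 × 9.363/12.07 = 10.24 V.
I(R_D) = V_A / R_D = 10.24/66.2 = 0.1546 mA.
(Equivalently: I_total = 1.093 mA, then current-divider fraction G_k/ΣG = 0.1414.)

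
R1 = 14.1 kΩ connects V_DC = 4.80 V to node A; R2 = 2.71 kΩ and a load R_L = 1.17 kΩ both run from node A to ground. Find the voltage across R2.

The load sits in parallel with R2, giving an effective lower resistance R2' = R2·R_L/(R2+R_L) = 0.8172 kΩ.
Then V_out = V_DC · R2'/(R1 + R2') = 4.80 × 0.8172/14.92 = 0.2630 V.

V_out ≈ 0.263 V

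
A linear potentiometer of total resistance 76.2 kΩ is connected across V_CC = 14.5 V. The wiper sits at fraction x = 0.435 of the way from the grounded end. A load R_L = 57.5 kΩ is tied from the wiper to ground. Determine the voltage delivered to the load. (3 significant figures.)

V_out ≈ 4.76 V

Split the track: R_lower = x·R_p = 33.15 kΩ, R_upper = (1−x)·R_p = 43.05 kΩ.
Lower segment in parallel with the load: 33.15 ‖ 57.5 = 21.03 kΩ.
V_out = 14.5 × 21.03/(43.05 + 21.03) = 4.758 V.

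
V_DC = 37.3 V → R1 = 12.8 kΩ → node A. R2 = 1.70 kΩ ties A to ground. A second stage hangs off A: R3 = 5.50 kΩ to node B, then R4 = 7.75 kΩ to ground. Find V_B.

V_B ≈ 2.30 V

The second stage (R3 + R4 = 13.25 kΩ) loads node A in parallel with R2.
Effective lower resistance at A: R2 ‖ 13.25 = 1.507 kΩ.
First divider: V_A = V_DC · 1.507/(12.8 + 1.507) = 3.928 V.
V_B = V_A × 0.5849 = 2.298 V.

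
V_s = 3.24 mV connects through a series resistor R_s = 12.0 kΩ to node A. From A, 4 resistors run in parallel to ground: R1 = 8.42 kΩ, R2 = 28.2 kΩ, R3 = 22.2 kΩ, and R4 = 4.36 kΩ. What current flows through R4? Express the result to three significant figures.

Equivalent of the parallel group: R_p = 2.333 kΩ.
V_A = 3.24 × 2.333/14.33 = 0.5274 mV.
Branch current I = V_A/R4 = 0.5274/4.36 = 0.1210 µA.
(Equivalently: I_total = 0.2261 µA, then current-divider fraction G_k/ΣG = 0.5351.)

I ≈ 0.121 µA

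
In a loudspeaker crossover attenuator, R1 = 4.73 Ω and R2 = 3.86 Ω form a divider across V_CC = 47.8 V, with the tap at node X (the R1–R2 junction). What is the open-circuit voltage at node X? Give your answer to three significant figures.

V_th ≈ 21.5 V

With X open, the divider is unloaded: V_th = 47.8 × 3.86/8.590 = 21.48 V.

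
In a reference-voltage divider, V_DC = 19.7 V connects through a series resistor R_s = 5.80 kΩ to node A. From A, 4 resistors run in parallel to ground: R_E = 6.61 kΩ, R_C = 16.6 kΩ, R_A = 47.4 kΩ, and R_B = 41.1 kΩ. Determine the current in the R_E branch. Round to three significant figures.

Equivalent of the parallel group: R_p = 3.892 kΩ.
V_A by voltage divider: V_A = 19.7 × 3.892/(5.80 + 3.892) = 7.911 V.
I(R_E) = V_A / R_E = 7.911/6.61 = 1.197 mA.

I ≈ 1.20 mA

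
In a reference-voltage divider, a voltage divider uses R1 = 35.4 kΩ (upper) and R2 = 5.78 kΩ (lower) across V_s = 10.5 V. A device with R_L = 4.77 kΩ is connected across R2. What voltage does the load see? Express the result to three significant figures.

First combine the lower leg with the load: R2 ‖ R_L = 2.613 kΩ.
Now apply the divider: V_out = 10.5 × 0.06875 = 0.7219 V.

V_out ≈ 0.722 V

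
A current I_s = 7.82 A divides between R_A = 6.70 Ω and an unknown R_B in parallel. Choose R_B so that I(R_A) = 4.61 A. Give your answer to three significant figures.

The fraction through R_A equals R_B/(R_A+R_B).
4.61/7.82 = R_B/(R_A + R_B) → R_B = R_A · (0.5895)/(1 − 0.5895) = 6.70 × 1.436 = 9.622 Ω.

R_B ≈ 9.62 Ω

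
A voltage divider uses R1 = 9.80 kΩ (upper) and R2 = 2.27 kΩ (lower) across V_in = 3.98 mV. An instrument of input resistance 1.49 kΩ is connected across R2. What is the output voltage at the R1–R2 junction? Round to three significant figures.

V_out ≈ 0.335 mV

First combine the lower leg with the load: R2 ‖ R_L = 0.8995 kΩ.
Now apply the divider: V_out = 3.98 × 0.08407 = 0.3346 mV.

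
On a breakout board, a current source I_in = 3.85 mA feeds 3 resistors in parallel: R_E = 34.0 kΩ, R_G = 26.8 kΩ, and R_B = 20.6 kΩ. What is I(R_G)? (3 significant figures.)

I ≈ 1.25 mA

Total conductance ΣG = 1/34.0 + 1/26.8 + 1/20.6 = 0.1153 (units of 1/kΩ).
By the current-divider rule, I = I_in · G_k/ΣG = 3.85 × 0.3237 = 1.246 mA.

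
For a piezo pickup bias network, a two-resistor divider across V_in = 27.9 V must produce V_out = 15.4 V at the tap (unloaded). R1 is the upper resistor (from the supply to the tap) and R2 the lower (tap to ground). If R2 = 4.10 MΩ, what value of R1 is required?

V_out/V_in = R2/(R1+R2) = 0.5520.
Rearranging, R1 = R2·(1−k)/k = 4.10 × 0.8117 = 3.328 MΩ.

R1 ≈ 3.33 MΩ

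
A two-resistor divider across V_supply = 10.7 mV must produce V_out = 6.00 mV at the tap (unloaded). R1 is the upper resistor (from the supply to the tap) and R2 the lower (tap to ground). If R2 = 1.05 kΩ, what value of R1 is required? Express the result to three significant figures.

R1 ≈ 0.822 kΩ

The divider ratio is R2/(R1+R2) = 6.00/10.7 = 0.5607.
Rearranging, R1 = R2·(1−k)/k = 1.05 × 0.7833 = 0.8225 kΩ.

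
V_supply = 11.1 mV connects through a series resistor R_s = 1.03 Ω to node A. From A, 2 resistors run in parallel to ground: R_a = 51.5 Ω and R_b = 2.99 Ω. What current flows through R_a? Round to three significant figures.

I ≈ 0.158 mA

Parallel bank: R_p = 1/(1/51.5 + 1/2.99) = 2.826 Ω.
V_A by voltage divider: V_A = 11.1 × 2.826/(1.03 + 2.826) = 8.135 mV.
Branch current I = V_A/R_a = 8.135/51.5 = 0.1580 mA.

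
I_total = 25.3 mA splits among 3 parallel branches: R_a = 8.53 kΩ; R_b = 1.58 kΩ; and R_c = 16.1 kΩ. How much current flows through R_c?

I ≈ 1.93 mA

Total conductance ΣG = 1/8.53 + 1/1.58 + 1/16.1 = 0.8123 (units of 1/kΩ).
Current divider: I(R_c) = I_total · G_k/ΣG = 25.3 × (0.06211/0.8123) = 25.3 × 0.07647 = 1.935 mA.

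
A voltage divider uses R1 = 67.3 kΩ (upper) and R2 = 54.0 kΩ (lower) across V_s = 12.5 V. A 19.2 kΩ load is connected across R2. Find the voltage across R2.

R2 ‖ R_L = (54.0 × 19.2)/(54.0 + 19.2) = 14.16 kΩ.
Voltage divider with the loaded lower leg: V_out = 12.5 × 14.16/(67.3 + 14.16) = 12.5 × 0.1739 = 2.173 V.
(Unloaded it would be 5.56 V; the load pulls it down.)

V_out ≈ 2.17 V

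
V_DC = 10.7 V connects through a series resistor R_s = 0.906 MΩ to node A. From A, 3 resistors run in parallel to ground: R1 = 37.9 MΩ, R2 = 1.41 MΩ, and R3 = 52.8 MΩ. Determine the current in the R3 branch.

Parallel bank: R_p = 1/(1/37.9 + 1/1.41 + 1/52.8) = 1.325 MΩ.
Node voltage V_A = V_DC · R_p/(R_s + R_p) = 10.7 × 0.5940 = 6.355 V.
I(R3) = V_A / R3 = 6.355/52.8 = 0.1204 µA.

I ≈ 0.120 µA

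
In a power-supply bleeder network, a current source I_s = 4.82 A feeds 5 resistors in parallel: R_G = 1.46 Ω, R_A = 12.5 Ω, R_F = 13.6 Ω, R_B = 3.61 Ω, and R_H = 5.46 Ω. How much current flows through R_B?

I ≈ 1.03 A

Conductances: ΣG = 1/1.46 + 1/12.5 + 1/13.6 + 1/3.61 + 1/5.46 = 1.299 (1/Ω).
By the current-divider rule, I = I_s · G_k/ΣG = 4.82 × 0.2133 = 1.028 A.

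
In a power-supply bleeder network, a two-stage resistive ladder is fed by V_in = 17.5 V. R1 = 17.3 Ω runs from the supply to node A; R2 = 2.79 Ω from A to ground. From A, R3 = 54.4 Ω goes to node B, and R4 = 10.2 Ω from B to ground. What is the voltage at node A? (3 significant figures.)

The second stage (R3 + R4 = 64.60 Ω) loads node A in parallel with R2.
R2 ‖ (R3+R4) = 2.674 Ω.
First divider: V_A = V_in · 2.674/(17.3 + 2.674) = 2.343 V.

V_A ≈ 2.34 V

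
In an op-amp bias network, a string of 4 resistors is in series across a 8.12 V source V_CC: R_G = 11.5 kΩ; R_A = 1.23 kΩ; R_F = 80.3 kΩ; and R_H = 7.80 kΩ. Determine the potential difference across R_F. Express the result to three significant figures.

V ≈ 6.47 V

ΣR = 11.5 + 1.23 + 80.3 + 7.80 = 100.8 kΩ.
By the voltage-divider rule, V = 8.12 × 80.30/100.8 = 6.467 V.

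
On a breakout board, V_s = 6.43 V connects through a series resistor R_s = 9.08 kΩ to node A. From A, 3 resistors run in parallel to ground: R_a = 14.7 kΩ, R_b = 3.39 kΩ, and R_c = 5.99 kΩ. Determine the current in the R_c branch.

Combine the parallel branches: R_p = (1/14.7 + 1/3.39 + 1/5.99)⁻¹ = 1.887 kΩ.
V_A = 6.43 × 1.887/10.97 = 1.106 V.
Branch current I = V_A/R_c = 1.106/5.99 = 0.1847 mA.
(Check via current divider: I_total = 0.5863 mA; share G_k/ΣG = 0.3150 → same result.)

I ≈ 0.185 mA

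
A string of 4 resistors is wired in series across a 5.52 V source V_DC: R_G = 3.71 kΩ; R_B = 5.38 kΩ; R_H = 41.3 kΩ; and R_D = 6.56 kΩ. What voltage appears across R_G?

V ≈ 0.360 V

Series total: ΣR = 3.71 + 5.38 + 41.3 + 6.56 = 56.95 kΩ.
V = V_DC · R/ΣR = 5.52 × 0.06514 = 0.3596 V.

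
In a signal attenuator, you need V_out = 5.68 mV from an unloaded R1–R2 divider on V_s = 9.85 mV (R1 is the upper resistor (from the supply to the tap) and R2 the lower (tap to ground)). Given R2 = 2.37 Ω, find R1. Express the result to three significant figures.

R1 ≈ 1.74 Ω

The divider ratio is R2/(R1+R2) = 5.68/9.85 = 0.5766.
R1 = R2·(1/k − 1) = 2.37 × 0.7342 = 1.740 Ω.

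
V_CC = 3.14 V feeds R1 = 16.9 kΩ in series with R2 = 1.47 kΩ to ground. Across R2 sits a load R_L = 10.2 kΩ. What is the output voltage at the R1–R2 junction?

V_out ≈ 0.222 V

The load sits in parallel with R2, giving an effective lower resistance R2' = R2·R_L/(R2+R_L) = 1.285 kΩ.
Then V_out = V_CC · R2'/(R1 + R2') = 3.14 × 1.285/18.18 = 0.2219 V.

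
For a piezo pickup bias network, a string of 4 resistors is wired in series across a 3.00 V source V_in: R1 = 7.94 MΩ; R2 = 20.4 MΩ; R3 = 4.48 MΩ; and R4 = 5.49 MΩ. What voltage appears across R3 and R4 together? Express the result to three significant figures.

Series total: ΣR = 7.94 + 20.4 + 4.48 + 5.49 = 38.31 MΩ.
R_{R3..R4} = 4.48 + 5.49 = 9.970 MΩ.
V = V_in · R/ΣR = 3.00 × 0.2602 = 0.7807 V.

V ≈ 0.781 V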